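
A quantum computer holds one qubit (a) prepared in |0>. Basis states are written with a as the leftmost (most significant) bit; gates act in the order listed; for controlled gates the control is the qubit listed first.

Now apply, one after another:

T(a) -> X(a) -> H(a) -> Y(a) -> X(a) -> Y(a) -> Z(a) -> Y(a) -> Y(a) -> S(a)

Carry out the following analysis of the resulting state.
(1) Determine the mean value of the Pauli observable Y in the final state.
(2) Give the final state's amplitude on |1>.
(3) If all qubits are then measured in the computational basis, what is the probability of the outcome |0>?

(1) The observable Y averages to 1.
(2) The final state's coefficient on |1> equals sqrt(2)*I/2.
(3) The probability of measuring |0> is 1/2.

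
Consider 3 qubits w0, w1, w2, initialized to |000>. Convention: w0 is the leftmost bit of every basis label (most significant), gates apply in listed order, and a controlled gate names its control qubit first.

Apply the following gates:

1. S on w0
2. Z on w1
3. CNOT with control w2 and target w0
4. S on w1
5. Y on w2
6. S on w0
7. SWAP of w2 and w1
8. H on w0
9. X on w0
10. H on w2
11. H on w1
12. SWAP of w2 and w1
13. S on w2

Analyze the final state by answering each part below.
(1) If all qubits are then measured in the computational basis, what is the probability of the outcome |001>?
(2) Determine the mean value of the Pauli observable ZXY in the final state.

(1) The probability of measuring |001> is 1/8.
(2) The observable ZXY averages to 0.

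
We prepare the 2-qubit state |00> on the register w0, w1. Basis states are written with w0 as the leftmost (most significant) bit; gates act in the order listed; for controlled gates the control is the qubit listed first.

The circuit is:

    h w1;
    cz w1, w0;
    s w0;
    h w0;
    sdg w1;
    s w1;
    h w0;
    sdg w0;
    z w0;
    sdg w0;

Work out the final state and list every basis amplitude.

After the circuit, the state carries amplitude sqrt(2)/2 on |00>, sqrt(2)/2 on |01>, 0 on |10>, 0 on |11>. Key observation: the block from step 3 through step 8 cancels to the identity and can be dropped.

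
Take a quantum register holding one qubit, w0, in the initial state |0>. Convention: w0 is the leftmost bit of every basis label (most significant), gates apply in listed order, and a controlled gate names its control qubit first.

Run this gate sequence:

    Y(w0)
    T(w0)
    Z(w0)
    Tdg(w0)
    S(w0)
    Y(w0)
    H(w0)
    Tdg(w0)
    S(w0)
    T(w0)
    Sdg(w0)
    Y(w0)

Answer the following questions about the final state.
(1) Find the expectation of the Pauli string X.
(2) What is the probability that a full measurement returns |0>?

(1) The observable X averages to -1.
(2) The probability of measuring |0> is 1/2.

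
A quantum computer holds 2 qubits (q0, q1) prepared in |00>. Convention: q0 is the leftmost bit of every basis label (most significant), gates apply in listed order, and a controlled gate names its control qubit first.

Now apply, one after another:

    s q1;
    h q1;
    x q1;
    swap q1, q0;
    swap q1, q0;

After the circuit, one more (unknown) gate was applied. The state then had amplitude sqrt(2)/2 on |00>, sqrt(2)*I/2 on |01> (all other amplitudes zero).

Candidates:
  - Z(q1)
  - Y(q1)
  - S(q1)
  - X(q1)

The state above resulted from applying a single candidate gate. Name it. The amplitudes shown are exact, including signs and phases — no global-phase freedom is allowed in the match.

The unique candidate consistent with the amplitudes is S(q1).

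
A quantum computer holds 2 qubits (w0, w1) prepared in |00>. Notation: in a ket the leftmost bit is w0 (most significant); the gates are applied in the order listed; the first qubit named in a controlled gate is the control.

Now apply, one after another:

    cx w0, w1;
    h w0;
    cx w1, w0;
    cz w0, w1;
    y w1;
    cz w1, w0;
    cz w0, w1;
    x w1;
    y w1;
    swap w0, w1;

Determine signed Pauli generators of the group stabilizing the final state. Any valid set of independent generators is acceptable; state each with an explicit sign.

One valid set of independent stabilizer generators is +IX, -ZI (any independent generating set of the same group is equally correct).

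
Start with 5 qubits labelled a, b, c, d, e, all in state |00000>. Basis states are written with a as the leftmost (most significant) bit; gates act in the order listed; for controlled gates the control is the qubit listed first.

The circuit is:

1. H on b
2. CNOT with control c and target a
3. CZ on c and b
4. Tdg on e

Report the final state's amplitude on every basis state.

After the circuit, the state carries amplitude sqrt(2)/2 on |00000>, sqrt(2)/2 on |01000>, and 0 on every other basis state.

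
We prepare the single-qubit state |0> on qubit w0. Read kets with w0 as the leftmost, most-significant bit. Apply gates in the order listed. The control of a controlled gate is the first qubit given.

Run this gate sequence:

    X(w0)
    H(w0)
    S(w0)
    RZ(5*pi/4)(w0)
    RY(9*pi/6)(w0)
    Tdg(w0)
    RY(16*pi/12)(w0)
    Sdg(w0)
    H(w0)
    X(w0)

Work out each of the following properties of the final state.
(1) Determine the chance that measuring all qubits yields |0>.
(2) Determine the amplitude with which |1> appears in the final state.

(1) The probability of measuring |0> is 1/4.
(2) The final state's coefficient on |1> equals (sqrt(2) + sqrt(6) - 2*sqrt(6)*exp(3*I*pi/4) - 2*sqrt(2)*exp(I*pi/4) - sqrt(2)*I + sqrt(6)*I)*exp(I*pi/8)/8.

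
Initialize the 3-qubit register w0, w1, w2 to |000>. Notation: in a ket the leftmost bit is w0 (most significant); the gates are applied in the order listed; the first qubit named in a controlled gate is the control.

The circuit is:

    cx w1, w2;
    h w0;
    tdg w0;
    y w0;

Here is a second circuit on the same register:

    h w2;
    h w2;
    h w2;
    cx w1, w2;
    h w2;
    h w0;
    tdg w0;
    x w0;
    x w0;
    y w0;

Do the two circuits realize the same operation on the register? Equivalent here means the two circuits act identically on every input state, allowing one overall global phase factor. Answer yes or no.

No — the two circuits implement different unitaries, even allowing a global phase.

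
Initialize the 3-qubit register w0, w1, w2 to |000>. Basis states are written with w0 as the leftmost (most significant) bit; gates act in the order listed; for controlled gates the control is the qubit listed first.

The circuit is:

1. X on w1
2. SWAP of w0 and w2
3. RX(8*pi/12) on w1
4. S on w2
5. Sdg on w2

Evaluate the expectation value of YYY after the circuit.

The observable YYY averages to 0. Key observation: the block from step 4 through step 5 cancels to the identity and can be dropped.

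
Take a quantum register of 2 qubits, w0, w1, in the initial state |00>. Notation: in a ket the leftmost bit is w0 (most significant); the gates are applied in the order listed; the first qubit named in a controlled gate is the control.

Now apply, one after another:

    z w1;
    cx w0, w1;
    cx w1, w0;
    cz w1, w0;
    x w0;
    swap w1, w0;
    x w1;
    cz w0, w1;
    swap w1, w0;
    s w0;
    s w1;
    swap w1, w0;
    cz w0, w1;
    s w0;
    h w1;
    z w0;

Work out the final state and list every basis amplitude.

The resulting statevector has amplitude sqrt(2)/2 on |00>, sqrt(2)/2 on |01>, 0 on |10>, 0 on |11>.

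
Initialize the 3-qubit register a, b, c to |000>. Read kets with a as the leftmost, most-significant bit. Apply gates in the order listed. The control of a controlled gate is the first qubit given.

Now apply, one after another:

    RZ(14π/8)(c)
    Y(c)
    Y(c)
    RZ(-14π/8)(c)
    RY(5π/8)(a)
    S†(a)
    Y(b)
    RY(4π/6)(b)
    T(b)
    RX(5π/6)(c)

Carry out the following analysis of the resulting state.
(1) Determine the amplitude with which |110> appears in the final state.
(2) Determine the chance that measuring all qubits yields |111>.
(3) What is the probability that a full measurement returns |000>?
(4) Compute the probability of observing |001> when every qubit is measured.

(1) The amplitude on |110> is (-sqrt(2) + sqrt(6))*exp(I*pi/4)*sin(5*pi/16)/8. Key observation: steps 1-4 multiply out to the identity, so the circuit reduces to the remaining gates.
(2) The probability of measuring |111> is (sqrt(3) + 2)*(sqrt(2 - sqrt(2)) + 2)/64.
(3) Outcome |000> occurs with probability 3*(2 - sqrt(3))*(2 - sqrt(2 - sqrt(2)))/64.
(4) Outcome |001> occurs with probability 3*(2 - sqrt(2 - sqrt(2)))*(sqrt(3) + 2)/64.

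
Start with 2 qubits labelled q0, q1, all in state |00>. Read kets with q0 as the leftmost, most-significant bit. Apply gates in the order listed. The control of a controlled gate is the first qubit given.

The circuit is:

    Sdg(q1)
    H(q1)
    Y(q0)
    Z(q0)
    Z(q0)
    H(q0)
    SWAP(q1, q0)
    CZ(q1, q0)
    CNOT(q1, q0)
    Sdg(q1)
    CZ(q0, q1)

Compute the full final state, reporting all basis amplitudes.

The final amplitudes are I/2 on |00>, 1/2 on |01>, I/2 on |10>, 1/2 on |11>.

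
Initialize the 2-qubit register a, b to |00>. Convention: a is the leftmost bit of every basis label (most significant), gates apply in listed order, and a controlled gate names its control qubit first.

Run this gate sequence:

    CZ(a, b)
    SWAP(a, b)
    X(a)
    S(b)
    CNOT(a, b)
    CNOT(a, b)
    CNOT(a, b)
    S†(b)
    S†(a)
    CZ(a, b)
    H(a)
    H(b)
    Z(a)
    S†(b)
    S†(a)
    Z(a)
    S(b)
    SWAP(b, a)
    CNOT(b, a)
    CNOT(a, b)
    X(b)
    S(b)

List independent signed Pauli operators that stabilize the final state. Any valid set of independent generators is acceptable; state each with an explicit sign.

One valid set of independent stabilizer generators is -YZ, -ZX (any independent generating set of the same group is equally correct).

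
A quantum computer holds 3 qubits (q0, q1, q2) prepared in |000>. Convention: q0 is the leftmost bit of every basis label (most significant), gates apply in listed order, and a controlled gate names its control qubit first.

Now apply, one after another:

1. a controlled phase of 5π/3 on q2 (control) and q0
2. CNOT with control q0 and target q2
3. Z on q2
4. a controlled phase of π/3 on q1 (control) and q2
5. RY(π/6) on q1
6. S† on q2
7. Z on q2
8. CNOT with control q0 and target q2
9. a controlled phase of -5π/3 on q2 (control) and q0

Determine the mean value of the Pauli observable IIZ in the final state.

The observable IIZ averages to 1.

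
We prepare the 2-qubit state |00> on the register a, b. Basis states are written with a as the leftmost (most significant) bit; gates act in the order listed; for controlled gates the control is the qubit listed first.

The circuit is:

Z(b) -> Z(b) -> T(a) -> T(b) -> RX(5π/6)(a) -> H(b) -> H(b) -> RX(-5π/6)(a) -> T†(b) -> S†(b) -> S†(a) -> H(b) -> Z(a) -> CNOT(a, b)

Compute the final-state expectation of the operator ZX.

The expectation value of ZX is 1. Key observation: steps 4-9 multiply out to the identity, so the circuit reduces to the remaining gates.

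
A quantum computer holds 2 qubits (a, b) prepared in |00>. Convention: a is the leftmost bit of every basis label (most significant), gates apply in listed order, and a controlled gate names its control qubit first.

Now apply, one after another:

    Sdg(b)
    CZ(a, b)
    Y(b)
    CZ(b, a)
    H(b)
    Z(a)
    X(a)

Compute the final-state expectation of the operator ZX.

The observable ZX averages to 1.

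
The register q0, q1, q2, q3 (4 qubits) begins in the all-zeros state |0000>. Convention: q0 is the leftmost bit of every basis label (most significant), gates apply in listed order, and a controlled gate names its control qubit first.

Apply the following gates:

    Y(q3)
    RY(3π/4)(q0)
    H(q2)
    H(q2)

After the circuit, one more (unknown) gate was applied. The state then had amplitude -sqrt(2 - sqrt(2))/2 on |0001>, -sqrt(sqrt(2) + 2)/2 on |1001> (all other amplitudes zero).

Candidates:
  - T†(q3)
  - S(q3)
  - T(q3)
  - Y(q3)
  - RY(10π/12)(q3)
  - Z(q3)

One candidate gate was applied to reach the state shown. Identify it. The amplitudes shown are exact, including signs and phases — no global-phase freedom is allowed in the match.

The unique candidate consistent with the amplitudes is S(q3).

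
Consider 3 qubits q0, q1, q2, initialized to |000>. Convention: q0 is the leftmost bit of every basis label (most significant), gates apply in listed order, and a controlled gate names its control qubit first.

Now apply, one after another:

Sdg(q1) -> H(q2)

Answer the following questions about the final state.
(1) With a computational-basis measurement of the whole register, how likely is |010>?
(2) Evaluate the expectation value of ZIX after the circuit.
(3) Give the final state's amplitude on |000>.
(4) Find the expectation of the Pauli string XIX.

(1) The probability of measuring |010> is 0.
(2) The expectation value of ZIX is 1.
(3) The final state's coefficient on |000> equals sqrt(2)/2.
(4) In the final state, XIX has expectation 0.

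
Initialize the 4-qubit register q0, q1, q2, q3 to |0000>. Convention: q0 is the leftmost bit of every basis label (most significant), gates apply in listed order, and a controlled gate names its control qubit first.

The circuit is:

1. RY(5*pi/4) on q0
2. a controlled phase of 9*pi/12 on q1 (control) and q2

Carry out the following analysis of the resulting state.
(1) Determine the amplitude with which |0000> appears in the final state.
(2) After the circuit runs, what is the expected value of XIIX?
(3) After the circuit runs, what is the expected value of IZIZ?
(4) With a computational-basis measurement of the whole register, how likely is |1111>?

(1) |0000> carries amplitude -sqrt(2 - sqrt(2))/2 in the final state.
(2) In the final state, XIIX has expectation 0.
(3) The expectation value of IZIZ is 1.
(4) Outcome |1111> occurs with probability 0.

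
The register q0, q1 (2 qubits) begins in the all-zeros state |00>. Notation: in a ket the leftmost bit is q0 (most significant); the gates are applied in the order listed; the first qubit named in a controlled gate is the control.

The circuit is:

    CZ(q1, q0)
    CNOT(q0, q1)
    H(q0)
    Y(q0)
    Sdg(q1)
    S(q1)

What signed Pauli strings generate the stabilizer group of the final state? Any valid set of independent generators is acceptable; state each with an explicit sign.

One valid set of independent stabilizer generators is -XI, +IZ (any independent generating set of the same group is equally correct).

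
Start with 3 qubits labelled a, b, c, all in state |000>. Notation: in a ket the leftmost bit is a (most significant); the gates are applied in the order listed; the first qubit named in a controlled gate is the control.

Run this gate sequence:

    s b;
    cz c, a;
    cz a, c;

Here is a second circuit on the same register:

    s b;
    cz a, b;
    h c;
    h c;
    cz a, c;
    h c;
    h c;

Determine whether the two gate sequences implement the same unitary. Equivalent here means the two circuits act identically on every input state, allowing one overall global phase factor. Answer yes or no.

No, they are not equivalent — no single phase factor reconciles the two unitaries.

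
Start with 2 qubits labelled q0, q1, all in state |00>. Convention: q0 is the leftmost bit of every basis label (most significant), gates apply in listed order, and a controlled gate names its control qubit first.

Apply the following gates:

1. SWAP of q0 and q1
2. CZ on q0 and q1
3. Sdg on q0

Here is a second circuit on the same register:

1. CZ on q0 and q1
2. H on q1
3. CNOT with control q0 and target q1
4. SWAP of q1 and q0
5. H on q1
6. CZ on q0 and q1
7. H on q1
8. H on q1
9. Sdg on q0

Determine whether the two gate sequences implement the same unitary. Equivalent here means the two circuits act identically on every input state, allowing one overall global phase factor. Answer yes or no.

No, they are not equivalent — no single phase factor reconciles the two unitaries.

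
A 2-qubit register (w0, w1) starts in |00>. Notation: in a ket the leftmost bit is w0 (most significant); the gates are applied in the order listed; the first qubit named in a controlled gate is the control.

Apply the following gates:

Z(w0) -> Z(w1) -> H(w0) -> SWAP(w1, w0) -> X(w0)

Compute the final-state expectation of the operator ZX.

The expectation value of ZX is -1.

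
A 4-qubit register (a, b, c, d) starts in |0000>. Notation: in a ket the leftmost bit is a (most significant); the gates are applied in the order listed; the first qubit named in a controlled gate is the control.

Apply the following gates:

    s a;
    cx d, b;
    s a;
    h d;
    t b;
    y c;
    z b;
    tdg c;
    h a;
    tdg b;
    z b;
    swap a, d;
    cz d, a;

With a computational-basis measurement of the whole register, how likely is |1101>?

A full measurement returns |1101> with probability 0.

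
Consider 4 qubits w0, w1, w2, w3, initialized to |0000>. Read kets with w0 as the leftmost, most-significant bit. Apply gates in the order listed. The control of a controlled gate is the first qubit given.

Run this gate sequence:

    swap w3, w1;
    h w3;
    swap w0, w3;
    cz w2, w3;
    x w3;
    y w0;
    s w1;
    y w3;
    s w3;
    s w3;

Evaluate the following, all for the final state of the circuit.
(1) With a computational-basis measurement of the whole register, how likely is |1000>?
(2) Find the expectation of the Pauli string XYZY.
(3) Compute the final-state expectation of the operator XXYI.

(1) The probability of measuring |1000> is 1/2.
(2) The observable XYZY averages to 0.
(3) In the final state, XXYI has expectation 0.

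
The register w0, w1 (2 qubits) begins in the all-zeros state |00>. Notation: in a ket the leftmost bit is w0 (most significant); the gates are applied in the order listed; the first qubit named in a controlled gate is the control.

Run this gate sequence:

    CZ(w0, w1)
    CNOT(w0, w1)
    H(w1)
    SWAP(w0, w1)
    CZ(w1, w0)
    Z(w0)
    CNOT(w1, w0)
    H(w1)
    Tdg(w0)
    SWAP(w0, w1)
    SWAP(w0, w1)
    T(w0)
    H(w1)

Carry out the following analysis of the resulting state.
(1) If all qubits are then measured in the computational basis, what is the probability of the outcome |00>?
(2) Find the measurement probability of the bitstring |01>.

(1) The probability of measuring |00> is 1/2. Key observation: the block from step 8 through step 13 cancels to the identity and can be dropped.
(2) A full measurement returns |01> with probability 0.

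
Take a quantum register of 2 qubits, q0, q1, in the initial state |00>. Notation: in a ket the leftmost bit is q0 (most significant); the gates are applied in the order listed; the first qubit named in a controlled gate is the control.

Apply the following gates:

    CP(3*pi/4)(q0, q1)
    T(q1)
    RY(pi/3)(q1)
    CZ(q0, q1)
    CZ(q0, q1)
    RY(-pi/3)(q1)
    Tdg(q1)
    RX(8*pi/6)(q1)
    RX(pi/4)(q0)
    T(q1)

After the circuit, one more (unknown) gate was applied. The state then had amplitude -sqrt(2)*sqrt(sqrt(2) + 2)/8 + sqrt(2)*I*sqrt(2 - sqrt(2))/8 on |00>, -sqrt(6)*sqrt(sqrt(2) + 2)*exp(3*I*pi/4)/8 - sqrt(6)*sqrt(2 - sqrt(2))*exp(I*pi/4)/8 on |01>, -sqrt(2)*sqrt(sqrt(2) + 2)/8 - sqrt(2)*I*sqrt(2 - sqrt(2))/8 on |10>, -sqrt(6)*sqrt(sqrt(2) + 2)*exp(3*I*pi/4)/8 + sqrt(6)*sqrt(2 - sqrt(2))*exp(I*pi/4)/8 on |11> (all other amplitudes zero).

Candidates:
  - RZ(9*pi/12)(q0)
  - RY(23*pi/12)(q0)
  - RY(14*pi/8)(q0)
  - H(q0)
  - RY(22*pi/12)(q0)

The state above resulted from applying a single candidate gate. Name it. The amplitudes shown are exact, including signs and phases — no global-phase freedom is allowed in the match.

The applied gate was H(q0). Key observation: gates 2-7 undo each other exactly, leaving only the rest of the circuit to track.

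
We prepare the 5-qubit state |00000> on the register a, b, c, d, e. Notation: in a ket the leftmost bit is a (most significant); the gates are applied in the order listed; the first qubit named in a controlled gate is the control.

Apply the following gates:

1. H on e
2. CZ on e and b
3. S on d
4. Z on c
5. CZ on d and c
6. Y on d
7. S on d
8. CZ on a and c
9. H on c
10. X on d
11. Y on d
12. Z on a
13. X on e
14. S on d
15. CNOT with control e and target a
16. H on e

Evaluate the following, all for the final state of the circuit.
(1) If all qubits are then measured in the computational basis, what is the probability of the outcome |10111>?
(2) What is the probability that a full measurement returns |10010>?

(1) The probability of measuring |10111> is 1/8.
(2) Outcome |10010> occurs with probability 1/8.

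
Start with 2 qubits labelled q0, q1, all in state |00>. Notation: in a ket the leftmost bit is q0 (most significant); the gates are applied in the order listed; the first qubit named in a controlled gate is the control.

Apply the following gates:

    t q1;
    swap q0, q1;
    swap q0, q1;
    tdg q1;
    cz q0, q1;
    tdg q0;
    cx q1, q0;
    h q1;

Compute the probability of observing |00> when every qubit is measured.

Outcome |00> occurs with probability 1/2.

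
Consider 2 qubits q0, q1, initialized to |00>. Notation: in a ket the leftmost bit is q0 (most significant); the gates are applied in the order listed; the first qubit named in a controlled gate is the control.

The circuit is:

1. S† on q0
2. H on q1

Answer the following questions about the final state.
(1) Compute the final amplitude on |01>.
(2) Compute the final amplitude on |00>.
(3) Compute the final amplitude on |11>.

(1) The final state's coefficient on |01> equals sqrt(2)/2.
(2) The amplitude on |00> is sqrt(2)/2.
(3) The amplitude on |11> is 0.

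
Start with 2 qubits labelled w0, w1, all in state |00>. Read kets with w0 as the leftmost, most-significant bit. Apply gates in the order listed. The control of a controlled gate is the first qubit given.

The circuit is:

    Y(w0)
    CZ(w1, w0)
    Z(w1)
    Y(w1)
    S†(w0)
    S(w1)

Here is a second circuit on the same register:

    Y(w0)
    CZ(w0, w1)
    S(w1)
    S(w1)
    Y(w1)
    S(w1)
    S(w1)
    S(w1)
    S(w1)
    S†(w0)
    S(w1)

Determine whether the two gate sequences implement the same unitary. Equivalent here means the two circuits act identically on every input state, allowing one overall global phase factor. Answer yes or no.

Yes — the two circuits implement the same unitary up to a global phase.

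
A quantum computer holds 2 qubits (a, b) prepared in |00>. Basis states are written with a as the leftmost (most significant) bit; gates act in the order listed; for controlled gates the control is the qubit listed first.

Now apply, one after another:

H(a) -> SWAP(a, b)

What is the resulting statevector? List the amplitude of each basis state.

After the circuit, the state carries amplitude sqrt(2)/2 on |00>, sqrt(2)/2 on |01>, 0 on |10>, 0 on |11>.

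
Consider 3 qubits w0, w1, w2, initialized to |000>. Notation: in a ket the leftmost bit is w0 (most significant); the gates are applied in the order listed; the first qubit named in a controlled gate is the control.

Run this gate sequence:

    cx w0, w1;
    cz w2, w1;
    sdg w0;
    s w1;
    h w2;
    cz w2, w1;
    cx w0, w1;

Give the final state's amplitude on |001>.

The final state's coefficient on |001> equals sqrt(2)/2.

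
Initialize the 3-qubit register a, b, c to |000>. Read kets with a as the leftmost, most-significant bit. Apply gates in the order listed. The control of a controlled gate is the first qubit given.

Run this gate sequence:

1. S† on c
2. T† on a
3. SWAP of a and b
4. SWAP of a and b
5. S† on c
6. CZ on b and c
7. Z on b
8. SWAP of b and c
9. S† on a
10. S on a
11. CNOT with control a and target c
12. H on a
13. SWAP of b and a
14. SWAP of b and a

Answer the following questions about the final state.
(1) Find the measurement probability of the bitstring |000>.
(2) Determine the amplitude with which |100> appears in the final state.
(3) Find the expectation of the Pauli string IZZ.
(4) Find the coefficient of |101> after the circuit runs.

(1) The probability of measuring |000> is 1/2.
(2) |100> carries amplitude sqrt(2)/2 in the final state.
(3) In the final state, IZZ has expectation 1.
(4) The amplitude on |101> is 0.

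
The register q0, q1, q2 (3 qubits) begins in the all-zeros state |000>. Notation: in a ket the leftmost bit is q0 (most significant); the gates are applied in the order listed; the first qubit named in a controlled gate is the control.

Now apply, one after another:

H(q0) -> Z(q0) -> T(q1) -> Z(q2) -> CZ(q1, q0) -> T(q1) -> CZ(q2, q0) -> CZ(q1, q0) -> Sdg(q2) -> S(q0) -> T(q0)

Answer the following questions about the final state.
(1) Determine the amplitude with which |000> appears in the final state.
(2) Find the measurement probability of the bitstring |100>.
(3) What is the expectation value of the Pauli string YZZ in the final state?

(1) |000> carries amplitude sqrt(2)/2 in the final state.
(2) The probability of measuring |100> is 1/2.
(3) The expectation value of YZZ is -sqrt(2)/2.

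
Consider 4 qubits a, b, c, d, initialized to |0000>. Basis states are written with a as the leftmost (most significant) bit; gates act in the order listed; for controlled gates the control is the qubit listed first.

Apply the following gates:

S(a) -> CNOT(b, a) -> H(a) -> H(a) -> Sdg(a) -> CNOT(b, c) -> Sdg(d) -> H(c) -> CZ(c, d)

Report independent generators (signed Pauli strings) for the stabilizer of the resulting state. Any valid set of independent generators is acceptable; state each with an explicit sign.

The final state is stabilized by the group generated by +IIXI, +ZIII, +IZII, +IIIZ; other independent generating sets are equally valid.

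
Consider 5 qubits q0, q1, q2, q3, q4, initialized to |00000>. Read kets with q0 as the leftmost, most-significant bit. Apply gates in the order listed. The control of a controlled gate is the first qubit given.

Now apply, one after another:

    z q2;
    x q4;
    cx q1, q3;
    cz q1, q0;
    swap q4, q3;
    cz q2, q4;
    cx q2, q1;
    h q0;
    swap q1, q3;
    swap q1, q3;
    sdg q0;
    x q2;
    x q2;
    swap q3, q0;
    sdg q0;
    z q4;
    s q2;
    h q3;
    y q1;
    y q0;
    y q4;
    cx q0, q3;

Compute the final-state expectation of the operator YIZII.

The expectation value of YIZII is 0.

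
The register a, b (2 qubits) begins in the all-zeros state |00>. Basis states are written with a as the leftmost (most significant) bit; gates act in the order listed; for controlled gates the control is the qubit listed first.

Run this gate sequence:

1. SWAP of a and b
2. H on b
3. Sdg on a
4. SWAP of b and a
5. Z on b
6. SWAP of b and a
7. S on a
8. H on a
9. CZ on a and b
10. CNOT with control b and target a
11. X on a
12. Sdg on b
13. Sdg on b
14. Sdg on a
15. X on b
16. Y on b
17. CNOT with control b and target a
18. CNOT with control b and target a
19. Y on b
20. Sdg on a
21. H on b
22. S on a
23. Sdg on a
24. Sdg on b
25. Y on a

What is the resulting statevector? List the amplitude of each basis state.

After the circuit, the state carries amplitude sqrt(2)*I/2 on |00>, 0 on |01>, 0 on |10>, -sqrt(2)/2 on |11>. Key observation: steps 16-19 multiply out to the identity, so the circuit reduces to the remaining gates.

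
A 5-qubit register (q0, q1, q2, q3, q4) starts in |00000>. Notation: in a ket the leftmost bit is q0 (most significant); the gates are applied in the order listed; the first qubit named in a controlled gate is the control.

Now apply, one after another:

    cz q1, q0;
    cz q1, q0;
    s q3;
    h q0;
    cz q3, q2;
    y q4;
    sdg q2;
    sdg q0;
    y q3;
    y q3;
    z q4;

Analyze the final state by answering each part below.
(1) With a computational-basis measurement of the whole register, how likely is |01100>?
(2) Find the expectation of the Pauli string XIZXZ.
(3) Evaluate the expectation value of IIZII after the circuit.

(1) A full measurement returns |01100> with probability 0. Key observation: gates 1-2 undo each other exactly, leaving only the rest of the circuit to track.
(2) The expectation value of XIZXZ is 0.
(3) The observable IIZII averages to 1.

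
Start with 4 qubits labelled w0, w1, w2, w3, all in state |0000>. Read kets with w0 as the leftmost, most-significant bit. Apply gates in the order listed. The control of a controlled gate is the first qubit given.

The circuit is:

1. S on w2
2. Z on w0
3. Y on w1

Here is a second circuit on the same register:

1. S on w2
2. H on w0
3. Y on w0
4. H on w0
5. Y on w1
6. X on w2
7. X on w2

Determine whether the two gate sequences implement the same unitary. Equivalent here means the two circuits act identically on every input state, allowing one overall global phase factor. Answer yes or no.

No, they are not equivalent — no single phase factor reconciles the two unitaries.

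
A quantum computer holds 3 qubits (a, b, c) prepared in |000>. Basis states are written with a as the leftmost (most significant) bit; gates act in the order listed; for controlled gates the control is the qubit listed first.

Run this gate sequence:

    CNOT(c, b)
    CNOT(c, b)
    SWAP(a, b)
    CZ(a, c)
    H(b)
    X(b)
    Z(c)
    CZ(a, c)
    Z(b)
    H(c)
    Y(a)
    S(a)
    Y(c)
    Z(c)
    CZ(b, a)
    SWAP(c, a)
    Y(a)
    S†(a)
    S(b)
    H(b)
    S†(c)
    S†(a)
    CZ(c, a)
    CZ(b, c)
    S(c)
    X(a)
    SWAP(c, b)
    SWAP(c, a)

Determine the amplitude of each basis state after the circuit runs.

After the circuit, the state carries amplitude 0 on |000>, 0 on |001>, sqrt(2)*(-1 - I)/4 on |010>, sqrt(2)*(1 + I)/4 on |011>, 0 on |100>, 0 on |101>, sqrt(2)*(1 - I)/4 on |110>, sqrt(2)*(-1 + I)/4 on |111>. Key observation: steps 1-2 multiply out to the identity, so the circuit reduces to the remaining gates.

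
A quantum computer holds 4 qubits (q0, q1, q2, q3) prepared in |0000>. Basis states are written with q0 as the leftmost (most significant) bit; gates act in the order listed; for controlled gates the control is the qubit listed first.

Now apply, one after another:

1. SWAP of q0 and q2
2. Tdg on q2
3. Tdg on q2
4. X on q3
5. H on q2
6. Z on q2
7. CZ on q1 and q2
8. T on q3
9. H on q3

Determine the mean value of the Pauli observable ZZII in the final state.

In the final state, ZZII has expectation 1.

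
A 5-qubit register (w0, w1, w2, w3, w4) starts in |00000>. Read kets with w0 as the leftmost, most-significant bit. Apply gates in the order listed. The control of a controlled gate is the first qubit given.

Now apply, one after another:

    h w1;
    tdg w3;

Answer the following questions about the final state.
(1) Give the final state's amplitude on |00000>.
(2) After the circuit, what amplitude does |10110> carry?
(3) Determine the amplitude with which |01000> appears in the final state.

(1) The amplitude on |00000> is sqrt(2)/2.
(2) The amplitude on |10110> is 0.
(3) The amplitude on |01000> is sqrt(2)/2.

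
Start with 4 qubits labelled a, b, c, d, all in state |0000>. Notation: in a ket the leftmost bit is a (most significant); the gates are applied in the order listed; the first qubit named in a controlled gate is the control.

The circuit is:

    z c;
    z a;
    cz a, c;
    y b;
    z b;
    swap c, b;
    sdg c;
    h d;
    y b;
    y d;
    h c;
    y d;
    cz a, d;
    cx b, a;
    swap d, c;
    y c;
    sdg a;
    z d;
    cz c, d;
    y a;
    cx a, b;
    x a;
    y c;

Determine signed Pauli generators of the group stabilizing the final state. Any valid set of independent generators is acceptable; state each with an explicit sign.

The final state is stabilized by the group generated by +IIXZ, -IIZX, -ZIII, -IZII; other independent generating sets are equally valid.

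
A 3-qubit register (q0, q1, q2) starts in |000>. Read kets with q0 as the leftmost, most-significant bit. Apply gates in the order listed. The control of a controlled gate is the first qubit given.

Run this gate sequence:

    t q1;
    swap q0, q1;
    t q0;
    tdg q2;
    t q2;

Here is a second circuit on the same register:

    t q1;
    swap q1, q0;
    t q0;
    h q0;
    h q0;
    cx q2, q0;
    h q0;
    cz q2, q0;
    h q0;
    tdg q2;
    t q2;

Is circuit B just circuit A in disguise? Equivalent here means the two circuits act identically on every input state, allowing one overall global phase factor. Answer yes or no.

Yes, they are equivalent — the unitaries differ by at most a global phase.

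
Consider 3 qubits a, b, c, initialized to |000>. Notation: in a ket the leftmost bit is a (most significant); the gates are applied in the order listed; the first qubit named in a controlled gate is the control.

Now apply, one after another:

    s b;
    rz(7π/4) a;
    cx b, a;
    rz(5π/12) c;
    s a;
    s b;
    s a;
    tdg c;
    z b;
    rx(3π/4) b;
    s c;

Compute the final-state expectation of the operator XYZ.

In the final state, XYZ has expectation 0.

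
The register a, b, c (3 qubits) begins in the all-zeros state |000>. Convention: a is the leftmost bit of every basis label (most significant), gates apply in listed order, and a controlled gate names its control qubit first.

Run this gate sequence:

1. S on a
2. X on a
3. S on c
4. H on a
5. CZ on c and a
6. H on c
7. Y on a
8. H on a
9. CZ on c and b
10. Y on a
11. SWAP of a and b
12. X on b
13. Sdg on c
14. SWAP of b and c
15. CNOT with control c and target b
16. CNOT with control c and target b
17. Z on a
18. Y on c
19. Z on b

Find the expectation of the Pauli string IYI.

In the final state, IYI has expectation 1.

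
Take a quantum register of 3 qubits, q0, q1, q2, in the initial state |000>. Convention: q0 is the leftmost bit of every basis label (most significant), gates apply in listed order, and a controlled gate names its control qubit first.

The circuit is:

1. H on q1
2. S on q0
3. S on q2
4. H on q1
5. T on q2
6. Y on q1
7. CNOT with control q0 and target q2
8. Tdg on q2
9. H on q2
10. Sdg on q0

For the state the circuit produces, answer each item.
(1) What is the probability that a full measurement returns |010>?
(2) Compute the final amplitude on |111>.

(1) The probability of measuring |010> is 1/2.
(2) |111> carries amplitude 0 in the final state.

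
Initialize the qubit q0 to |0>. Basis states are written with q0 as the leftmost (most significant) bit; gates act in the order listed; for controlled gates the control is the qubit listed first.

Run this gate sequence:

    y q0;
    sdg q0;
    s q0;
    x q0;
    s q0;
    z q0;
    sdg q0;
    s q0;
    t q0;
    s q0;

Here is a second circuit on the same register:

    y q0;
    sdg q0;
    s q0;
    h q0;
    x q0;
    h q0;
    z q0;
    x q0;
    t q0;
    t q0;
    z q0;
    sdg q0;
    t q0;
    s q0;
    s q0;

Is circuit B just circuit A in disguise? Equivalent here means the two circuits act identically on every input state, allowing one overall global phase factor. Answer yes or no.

Yes — the two circuits implement the same unitary up to a global phase.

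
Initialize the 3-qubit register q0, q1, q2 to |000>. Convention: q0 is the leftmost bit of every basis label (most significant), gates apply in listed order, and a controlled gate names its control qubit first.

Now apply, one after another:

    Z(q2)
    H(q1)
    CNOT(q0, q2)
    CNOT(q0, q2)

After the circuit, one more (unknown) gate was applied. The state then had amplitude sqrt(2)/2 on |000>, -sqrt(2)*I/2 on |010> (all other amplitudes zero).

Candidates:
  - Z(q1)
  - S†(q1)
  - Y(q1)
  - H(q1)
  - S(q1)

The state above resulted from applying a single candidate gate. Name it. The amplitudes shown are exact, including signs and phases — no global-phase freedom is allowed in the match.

The applied gate was S†(q1). Key observation: the block from step 3 through step 4 cancels to the identity and can be dropped.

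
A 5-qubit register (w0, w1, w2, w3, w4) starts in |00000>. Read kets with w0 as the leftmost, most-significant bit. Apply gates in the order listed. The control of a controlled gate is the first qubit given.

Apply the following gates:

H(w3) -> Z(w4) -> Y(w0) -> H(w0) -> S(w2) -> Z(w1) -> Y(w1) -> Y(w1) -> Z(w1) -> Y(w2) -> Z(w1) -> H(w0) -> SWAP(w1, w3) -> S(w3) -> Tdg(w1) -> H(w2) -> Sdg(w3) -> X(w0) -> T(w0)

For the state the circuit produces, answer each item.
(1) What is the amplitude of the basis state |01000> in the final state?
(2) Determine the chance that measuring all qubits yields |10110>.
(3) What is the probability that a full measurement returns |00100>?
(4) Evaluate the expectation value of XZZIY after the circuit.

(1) |01000> carries amplitude exp(3*I*pi/4)/2 in the final state. Key observation: steps 6-9 multiply out to the identity, so the circuit reduces to the remaining gates.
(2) Outcome |10110> occurs with probability 0.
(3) Outcome |00100> occurs with probability 1/4.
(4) The expectation value of XZZIY is 0.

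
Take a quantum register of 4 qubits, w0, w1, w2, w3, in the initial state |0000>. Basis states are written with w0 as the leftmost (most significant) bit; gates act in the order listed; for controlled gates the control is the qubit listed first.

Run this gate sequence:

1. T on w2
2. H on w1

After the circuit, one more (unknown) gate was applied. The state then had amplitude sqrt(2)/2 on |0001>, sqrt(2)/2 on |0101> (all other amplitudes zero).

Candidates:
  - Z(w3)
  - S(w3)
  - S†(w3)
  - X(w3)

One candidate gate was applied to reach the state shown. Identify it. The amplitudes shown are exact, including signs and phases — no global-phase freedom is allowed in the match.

It was X(w3) that produced the state shown.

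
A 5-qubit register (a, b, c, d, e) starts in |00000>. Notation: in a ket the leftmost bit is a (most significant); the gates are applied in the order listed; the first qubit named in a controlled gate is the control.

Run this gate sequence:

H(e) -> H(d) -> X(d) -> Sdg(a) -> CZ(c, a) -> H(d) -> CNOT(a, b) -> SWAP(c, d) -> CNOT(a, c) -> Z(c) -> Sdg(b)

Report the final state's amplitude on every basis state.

After the circuit, the state carries amplitude sqrt(2)/2 on |00000>, sqrt(2)/2 on |00001>, and 0 on every other basis state.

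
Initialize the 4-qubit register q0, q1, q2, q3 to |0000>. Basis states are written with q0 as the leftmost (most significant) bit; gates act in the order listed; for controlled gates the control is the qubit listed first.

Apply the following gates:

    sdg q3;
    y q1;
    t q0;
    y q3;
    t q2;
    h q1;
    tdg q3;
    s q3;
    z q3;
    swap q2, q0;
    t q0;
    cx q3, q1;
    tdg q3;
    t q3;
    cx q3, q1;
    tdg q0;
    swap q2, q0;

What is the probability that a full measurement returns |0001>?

A full measurement returns |0001> with probability 1/2. Key observation: steps 10-17 multiply out to the identity, so the circuit reduces to the remaining gates.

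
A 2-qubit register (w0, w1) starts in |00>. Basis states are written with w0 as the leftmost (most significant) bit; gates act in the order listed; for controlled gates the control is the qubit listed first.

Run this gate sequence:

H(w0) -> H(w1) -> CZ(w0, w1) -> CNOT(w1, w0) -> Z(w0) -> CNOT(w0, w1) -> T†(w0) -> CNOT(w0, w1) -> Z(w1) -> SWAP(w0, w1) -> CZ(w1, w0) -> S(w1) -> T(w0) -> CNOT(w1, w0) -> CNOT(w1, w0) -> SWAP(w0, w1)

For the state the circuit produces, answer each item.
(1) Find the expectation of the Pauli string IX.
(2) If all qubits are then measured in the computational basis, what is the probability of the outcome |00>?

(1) The observable IX averages to sqrt(2)/2.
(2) A full measurement returns |00> with probability 1/4.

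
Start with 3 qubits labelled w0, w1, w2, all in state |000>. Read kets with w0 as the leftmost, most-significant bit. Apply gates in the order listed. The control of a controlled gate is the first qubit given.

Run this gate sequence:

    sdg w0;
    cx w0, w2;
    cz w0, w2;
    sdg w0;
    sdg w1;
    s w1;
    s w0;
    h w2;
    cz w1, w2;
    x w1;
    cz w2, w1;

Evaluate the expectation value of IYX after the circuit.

The expectation value of IYX is 0. Key observation: steps 4-7 multiply out to the identity, so the circuit reduces to the remaining gates.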